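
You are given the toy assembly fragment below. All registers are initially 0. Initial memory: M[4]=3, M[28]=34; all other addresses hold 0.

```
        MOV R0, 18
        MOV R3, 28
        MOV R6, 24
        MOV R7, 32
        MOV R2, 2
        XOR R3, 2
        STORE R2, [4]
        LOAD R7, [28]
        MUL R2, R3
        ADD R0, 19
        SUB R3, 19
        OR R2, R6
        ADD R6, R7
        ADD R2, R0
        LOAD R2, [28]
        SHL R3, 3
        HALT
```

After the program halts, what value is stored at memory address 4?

2

R0=18
R3=28
R6=24
R7=32
R2=2
R3=28^2=30
STORE R2, [4] → M[4]=2
R7=M[28]=34
R2=2*30=60
R0=18+19=37
R3=30-19=11
R2=60|24=60
R6=24+34=58
R2=60+37=97
R2=M[28]=34
R3=11<<3=88
halt.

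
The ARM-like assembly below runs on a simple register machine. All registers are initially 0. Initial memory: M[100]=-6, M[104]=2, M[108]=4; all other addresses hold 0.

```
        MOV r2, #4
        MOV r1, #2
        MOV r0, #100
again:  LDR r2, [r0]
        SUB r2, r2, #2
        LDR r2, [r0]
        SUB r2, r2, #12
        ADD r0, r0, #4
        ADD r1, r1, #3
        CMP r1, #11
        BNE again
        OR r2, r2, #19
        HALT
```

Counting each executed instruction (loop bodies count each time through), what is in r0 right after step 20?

108

r2=4
r1=2
r0=100
r2=M[100]=-6
r2=(-6)-2=-8
r2=M[100]=-6
r2=(-6)-12=-18
r0=100+4=104
r1=2+3=5
CMP r1, #11  (cmp 5,11)
BNE again: taken
r2=M[104]=2
r2=2-2=0
r2=M[104]=2
r2=2-12=-10
r0=104+4=108
r1=5+3=8
CMP r1, #11  (cmp 8,11)
BNE again: taken
r2=M[108]=4
After step 20: r0 = 108.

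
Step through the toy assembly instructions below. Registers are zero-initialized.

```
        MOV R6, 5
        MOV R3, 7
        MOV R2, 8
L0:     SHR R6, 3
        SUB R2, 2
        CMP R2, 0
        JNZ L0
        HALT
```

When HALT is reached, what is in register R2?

R6=5
R3=7
R2=8
R6=5>>3=0
R2=8-2=6
CMP R2, 0  (cmp 6,0)
JNZ L0: taken
R6=0>>3=0
R2=6-2=4
CMP R2, 0  (cmp 4,0)
JNZ L0: taken
R6=0>>3=0
R2=4-2=2
CMP R2, 0  (cmp 2,0)
JNZ L0: taken
R6=0>>3=0
R2=2-2=0
CMP R2, 0  (cmp 0,0)
JNZ L0: not taken
halt.

0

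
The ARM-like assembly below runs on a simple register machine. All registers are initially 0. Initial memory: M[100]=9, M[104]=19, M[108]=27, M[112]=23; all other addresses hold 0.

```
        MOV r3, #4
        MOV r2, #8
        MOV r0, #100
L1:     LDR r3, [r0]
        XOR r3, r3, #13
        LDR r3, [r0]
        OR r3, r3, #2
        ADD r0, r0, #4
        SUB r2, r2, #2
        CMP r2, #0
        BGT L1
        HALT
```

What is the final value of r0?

116

after MOV r3, #4: r3=4
after MOV r2, #8: r2=8
after MOV r0, #100: r0=100
after LDR r3, [r0]: r3=M[100]=9
after XOR r3, r3, #13: r3=9^13=4
after LDR r3, [r0]: r3=M[100]=9
after OR r3, r3, #2: r3=9|2=11
after ADD r0, r0, #4: r0=100+4=104
after SUB r2, r2, #2: r2=8-2=6
CMP r2, #0  (cmp 6,0)
BGT L1: taken
after LDR r3, [r0]: r3=M[104]=19
after XOR r3, r3, #13: r3=19^13=30
after LDR r3, [r0]: r3=M[104]=19
after OR r3, r3, #2: r3=19|2=19
after ADD r0, r0, #4: r0=104+4=108
after SUB r2, r2, #2: r2=6-2=4
CMP r2, #0  (cmp 4,0)
BGT L1: taken
after LDR r3, [r0]: r3=M[108]=27
after XOR r3, r3, #13: r3=27^13=22
after LDR r3, [r0]: r3=M[108]=27
after OR r3, r3, #2: r3=27|2=27
after ADD r0, r0, #4: r0=108+4=112
after SUB r2, r2, #2: r2=4-2=2
CMP r2, #0  (cmp 2,0)
BGT L1: taken
after LDR r3, [r0]: r3=M[112]=23
after XOR r3, r3, #13: r3=23^13=26
after LDR r3, [r0]: r3=M[112]=23
after OR r3, r3, #2: r3=23|2=23
after ADD r0, r0, #4: r0=112+4=116
after SUB r2, r2, #2: r2=2-2=0
CMP r2, #0  (cmp 0,0)
BGT L1: not taken
halt.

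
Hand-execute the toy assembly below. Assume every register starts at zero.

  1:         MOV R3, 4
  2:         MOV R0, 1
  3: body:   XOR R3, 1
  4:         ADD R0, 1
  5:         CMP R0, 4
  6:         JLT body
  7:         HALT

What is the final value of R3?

MOV R3, 4 → R3=4
MOV R0, 1 → R0=1
XOR R3, 1 → R3=4^1=5
ADD R0, 1 → R0=1+1=2
CMP R0, 4  (cmp 2,4)
JLT body: taken
XOR R3, 1 → R3=5^1=4
ADD R0, 1 → R0=2+1=3
CMP R0, 4  (cmp 3,4)
JLT body: taken
XOR R3, 1 → R3=4^1=5
ADD R0, 1 → R0=3+1=4
CMP R0, 4  (cmp 4,4)
JLT body: not taken
halt.

5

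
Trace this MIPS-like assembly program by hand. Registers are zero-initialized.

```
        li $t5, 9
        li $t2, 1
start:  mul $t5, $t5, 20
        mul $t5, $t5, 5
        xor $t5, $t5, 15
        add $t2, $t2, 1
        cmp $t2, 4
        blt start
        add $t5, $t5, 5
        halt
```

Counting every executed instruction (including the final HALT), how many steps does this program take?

22

$t5=9
$t2=1
$t5=9*20=180
$t5=180*5=900
$t5=900^15=907
$t2=1+1=2
cmp $t2, 4  (cmp 2,4)
blt start: taken
$t5=907*20=18140
$t5=18140*5=90700
$t5=90700^15=90691
$t2=2+1=3
cmp $t2, 4  (cmp 3,4)
blt start: taken
$t5=90691*20=1813820
$t5=1813820*5=9069100
$t5=9069100^15=9069091
$t2=3+1=4
cmp $t2, 4  (cmp 4,4)
blt start: not taken
$t5=9069091+5=9069096
halt.
Total executed instructions: 22.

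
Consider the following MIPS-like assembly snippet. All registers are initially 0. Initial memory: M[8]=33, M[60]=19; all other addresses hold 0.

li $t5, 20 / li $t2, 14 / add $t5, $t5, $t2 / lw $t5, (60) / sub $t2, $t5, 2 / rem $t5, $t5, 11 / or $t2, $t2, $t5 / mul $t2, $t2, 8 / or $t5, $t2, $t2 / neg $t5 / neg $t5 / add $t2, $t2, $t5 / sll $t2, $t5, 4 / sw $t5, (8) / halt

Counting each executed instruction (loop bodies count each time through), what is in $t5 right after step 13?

200

$t5=20
$t2=14
$t5=20+14=34
$t5=M[60]=19
$t2=19-2=17
$t5=19%11=8
$t2=17|8=25
$t2=25*8=200
$t5=200|200=200
$t5=-(200)=-200
$t5=-(-200)=200
$t2=200+200=400
$t2=200<<4=3200
After step 13: $t5 = 200.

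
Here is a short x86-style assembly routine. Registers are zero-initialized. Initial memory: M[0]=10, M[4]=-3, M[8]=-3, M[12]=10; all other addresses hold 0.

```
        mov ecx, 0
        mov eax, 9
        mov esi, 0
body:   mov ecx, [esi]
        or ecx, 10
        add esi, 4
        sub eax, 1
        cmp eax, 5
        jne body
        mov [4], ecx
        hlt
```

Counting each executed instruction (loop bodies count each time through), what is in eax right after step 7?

8

after mov ecx, 0: ecx=0
after mov eax, 9: eax=9
after mov esi, 0: esi=0
after mov ecx, [esi]: ecx=M[0]=10
after or ecx, 10: ecx=10|10=10
after add esi, 4: esi=0+4=4
after sub eax, 1: eax=9-1=8
After step 7: eax = 8.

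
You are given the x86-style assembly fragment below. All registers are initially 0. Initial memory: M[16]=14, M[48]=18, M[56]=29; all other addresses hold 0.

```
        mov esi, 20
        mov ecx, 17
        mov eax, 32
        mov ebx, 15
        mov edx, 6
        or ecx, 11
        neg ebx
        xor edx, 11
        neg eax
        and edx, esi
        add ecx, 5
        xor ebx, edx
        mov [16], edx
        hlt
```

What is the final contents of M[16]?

mov esi, 20 → esi=20
mov ecx, 17 → ecx=17
mov eax, 32 → eax=32
mov ebx, 15 → ebx=15
mov edx, 6 → edx=6
or ecx, 11 → ecx=17|11=27
neg ebx → ebx=-(15)=-15
xor edx, 11 → edx=6^11=13
neg eax → eax=-(32)=-32
and edx, esi → edx=13&20=4
add ecx, 5 → ecx=27+5=32
xor ebx, edx → ebx=(-15)^4=-11
mov [16], edx → M[16]=4
halt.

4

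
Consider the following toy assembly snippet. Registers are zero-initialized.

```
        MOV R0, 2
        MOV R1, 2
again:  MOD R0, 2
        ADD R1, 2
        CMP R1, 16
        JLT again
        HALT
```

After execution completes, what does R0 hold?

after MOV R0, 2: R0=2
after MOV R1, 2: R1=2
after MOD R0, 2: R0=2%2=0
after ADD R1, 2: R1=2+2=4
CMP R1, 16  (cmp 4,16)
JLT again: taken
after MOD R0, 2: R0=0%2=0
after ADD R1, 2: R1=4+2=6
CMP R1, 16  (cmp 6,16)
JLT again: taken
after MOD R0, 2: R0=0%2=0
after ADD R1, 2: R1=6+2=8
CMP R1, 16  (cmp 8,16)
JLT again: taken
after MOD R0, 2: R0=0%2=0
after ADD R1, 2: R1=8+2=10
CMP R1, 16  (cmp 10,16)
JLT again: taken
after MOD R0, 2: R0=0%2=0
after ADD R1, 2: R1=10+2=12
CMP R1, 16  (cmp 12,16)
JLT again: taken
after MOD R0, 2: R0=0%2=0
after ADD R1, 2: R1=12+2=14
CMP R1, 16  (cmp 14,16)
JLT again: taken
after MOD R0, 2: R0=0%2=0
after ADD R1, 2: R1=14+2=16
CMP R1, 16  (cmp 16,16)
JLT again: not taken
halt.

0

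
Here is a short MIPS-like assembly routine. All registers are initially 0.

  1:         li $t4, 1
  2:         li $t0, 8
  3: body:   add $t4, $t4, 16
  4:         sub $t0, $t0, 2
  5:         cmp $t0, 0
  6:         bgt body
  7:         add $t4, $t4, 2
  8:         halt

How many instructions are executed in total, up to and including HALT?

20

$t4=1
$t0=8
$t4=1+16=17
$t0=8-2=6
cmp $t0, 0  (cmp 6,0)
bgt body: taken
$t4=17+16=33
$t0=6-2=4
cmp $t0, 0  (cmp 4,0)
bgt body: taken
$t4=33+16=49
$t0=4-2=2
cmp $t0, 0  (cmp 2,0)
bgt body: taken
$t4=49+16=65
$t0=2-2=0
cmp $t0, 0  (cmp 0,0)
bgt body: not taken
$t4=65+2=67
halt.
Total executed instructions: 20.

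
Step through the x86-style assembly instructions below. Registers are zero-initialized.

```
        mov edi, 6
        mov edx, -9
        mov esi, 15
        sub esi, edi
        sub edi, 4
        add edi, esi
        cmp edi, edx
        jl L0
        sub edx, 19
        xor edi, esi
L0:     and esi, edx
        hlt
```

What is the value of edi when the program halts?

mov edi, 6 → edi=6
mov edx, -9 → edx=-9
mov esi, 15 → esi=15
sub esi, edi → esi=15-6=9
sub edi, 4 → edi=6-4=2
add edi, esi → edi=2+9=11
cmp edi, edx  (cmp 11,-9)
jl L0: not taken
sub edx, 19 → edx=(-9)-19=-28
xor edi, esi → edi=11^9=2
and esi, edx → esi=9&(-28)=0
halt.

2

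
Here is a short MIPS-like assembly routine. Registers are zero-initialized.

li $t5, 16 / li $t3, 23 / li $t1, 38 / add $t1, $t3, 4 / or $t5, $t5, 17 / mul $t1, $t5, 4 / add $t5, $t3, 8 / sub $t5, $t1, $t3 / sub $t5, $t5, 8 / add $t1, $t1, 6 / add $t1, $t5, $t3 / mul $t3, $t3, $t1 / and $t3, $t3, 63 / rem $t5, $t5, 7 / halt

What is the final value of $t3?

after li $t5, 16: $t5=16
after li $t3, 23: $t3=23
after li $t1, 38: $t1=38
after add $t1, $t3, 4: $t1=23+4=27
after or $t5, $t5, 17: $t5=16|17=17
after mul $t1, $t5, 4: $t1=17*4=68
after add $t5, $t3, 8: $t5=23+8=31
after sub $t5, $t1, $t3: $t5=68-23=45
after sub $t5, $t5, 8: $t5=45-8=37
after add $t1, $t1, 6: $t1=68+6=74
after add $t1, $t5, $t3: $t1=37+23=60
after mul $t3, $t3, $t1: $t3=23*60=1380
after and $t3, $t3, 63: $t3=1380&63=36
after rem $t5, $t5, 7: $t5=37%7=2
halt.

36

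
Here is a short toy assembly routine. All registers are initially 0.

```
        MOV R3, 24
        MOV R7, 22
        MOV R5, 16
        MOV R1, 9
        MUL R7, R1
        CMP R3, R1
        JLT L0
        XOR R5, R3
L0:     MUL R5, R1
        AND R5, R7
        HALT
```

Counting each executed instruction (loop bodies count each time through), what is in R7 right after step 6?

198

after MOV R3, 24: R3=24
after MOV R7, 22: R7=22
after MOV R5, 16: R5=16
after MOV R1, 9: R1=9
after MUL R7, R1: R7=22*9=198
CMP R3, R1  (cmp 24,9)
After step 6: R7 = 198.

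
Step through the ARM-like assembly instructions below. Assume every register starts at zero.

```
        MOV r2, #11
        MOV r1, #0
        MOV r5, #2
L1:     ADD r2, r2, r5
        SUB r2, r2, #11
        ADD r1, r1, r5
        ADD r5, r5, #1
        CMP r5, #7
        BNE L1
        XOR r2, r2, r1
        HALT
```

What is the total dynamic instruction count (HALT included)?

35

after MOV r2, #11: r2=11
after MOV r1, #0: r1=0
after MOV r5, #2: r5=2
after ADD r2, r2, r5: r2=11+2=13
after SUB r2, r2, #11: r2=13-11=2
after ADD r1, r1, r5: r1=0+2=2
after ADD r5, r5, #1: r5=2+1=3
CMP r5, #7  (cmp 3,7)
BNE L1: taken
after ADD r2, r2, r5: r2=2+3=5
after SUB r2, r2, #11: r2=5-11=-6
after ADD r1, r1, r5: r1=2+3=5
after ADD r5, r5, #1: r5=3+1=4
CMP r5, #7  (cmp 4,7)
BNE L1: taken
after ADD r2, r2, r5: r2=(-6)+4=-2
after SUB r2, r2, #11: r2=(-2)-11=-13
after ADD r1, r1, r5: r1=5+4=9
after ADD r5, r5, #1: r5=4+1=5
CMP r5, #7  (cmp 5,7)
BNE L1: taken
after ADD r2, r2, r5: r2=(-13)+5=-8
after SUB r2, r2, #11: r2=(-8)-11=-19
after ADD r1, r1, r5: r1=9+5=14
after ADD r5, r5, #1: r5=5+1=6
CMP r5, #7  (cmp 6,7)
BNE L1: taken
after ADD r2, r2, r5: r2=(-19)+6=-13
after SUB r2, r2, #11: r2=(-13)-11=-24
after ADD r1, r1, r5: r1=14+6=20
after ADD r5, r5, #1: r5=6+1=7
CMP r5, #7  (cmp 7,7)
BNE L1: not taken
after XOR r2, r2, r1: r2=(-24)^20=-4
halt.
Total executed instructions: 35.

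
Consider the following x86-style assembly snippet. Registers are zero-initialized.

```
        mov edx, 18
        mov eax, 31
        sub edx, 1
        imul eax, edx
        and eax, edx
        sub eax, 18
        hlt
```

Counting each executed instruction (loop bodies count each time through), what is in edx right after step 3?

17

after mov edx, 18: edx=18
after mov eax, 31: eax=31
after sub edx, 1: edx=18-1=17
After step 3: edx = 17.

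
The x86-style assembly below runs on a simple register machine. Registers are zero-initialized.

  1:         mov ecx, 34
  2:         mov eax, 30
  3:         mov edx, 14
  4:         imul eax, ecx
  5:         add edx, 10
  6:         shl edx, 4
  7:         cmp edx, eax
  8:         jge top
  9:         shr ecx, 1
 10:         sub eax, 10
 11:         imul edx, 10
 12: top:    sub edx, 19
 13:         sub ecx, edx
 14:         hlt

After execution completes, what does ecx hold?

-3804

ecx=34
eax=30
edx=14
eax=30*34=1020
edx=14+10=24
edx=24<<4=384
cmp edx, eax  (cmp 384,1020)
jge top: not taken
ecx=34>>1=17
eax=1020-10=1010
edx=384*10=3840
edx=3840-19=3821
ecx=17-3821=-3804
halt.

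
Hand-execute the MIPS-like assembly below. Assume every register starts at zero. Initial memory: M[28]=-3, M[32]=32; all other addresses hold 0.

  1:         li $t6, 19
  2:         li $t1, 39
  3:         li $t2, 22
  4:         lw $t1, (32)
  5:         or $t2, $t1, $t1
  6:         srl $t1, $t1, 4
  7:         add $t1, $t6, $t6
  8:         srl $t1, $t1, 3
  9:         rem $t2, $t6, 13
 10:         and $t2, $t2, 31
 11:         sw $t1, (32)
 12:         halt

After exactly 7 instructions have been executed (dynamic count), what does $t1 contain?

after li $t6, 19: $t6=19
after li $t1, 39: $t1=39
after li $t2, 22: $t2=22
after lw $t1, (32): $t1=M[32]=32
after or $t2, $t1, $t1: $t2=32|32=32
after srl $t1, $t1, 4: $t1=32>>4=2
after add $t1, $t6, $t6: $t1=19+19=38
After step 7: $t1 = 38.

38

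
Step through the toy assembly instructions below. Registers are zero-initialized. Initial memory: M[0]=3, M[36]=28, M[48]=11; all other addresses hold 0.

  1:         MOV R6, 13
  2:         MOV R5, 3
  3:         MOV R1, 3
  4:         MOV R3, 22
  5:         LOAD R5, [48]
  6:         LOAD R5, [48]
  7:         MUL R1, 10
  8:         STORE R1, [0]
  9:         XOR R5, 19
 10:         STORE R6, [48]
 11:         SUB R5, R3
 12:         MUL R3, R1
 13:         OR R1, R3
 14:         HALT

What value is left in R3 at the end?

MOV R6, 13 → R6=13
MOV R5, 3 → R5=3
MOV R1, 3 → R1=3
MOV R3, 22 → R3=22
LOAD R5, [48] → R5=M[48]=11
LOAD R5, [48] → R5=M[48]=11
MUL R1, 10 → R1=3*10=30
STORE R1, [0] → M[0]=30
XOR R5, 19 → R5=11^19=24
STORE R6, [48] → M[48]=13
SUB R5, R3 → R5=24-22=2
MUL R3, R1 → R3=22*30=660
OR R1, R3 → R1=30|660=670
halt.

660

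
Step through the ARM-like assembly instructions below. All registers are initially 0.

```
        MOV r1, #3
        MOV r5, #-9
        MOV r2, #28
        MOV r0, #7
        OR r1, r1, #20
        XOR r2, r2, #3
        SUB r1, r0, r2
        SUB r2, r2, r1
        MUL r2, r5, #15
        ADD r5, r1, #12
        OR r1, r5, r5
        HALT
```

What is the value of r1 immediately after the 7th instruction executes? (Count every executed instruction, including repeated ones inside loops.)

-24

after MOV r1, #3: r1=3
after MOV r5, #-9: r5=-9
after MOV r2, #28: r2=28
after MOV r0, #7: r0=7
after OR r1, r1, #20: r1=3|20=23
after XOR r2, r2, #3: r2=28^3=31
after SUB r1, r0, r2: r1=7-31=-24
After step 7: r1 = -24.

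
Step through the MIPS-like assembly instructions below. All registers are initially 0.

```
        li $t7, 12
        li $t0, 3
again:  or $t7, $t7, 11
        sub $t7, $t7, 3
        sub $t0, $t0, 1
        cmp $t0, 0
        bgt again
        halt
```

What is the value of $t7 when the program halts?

12

after li $t7, 12: $t7=12
after li $t0, 3: $t0=3
after or $t7, $t7, 11: $t7=12|11=15
after sub $t7, $t7, 3: $t7=15-3=12
after sub $t0, $t0, 1: $t0=3-1=2
cmp $t0, 0  (cmp 2,0)
bgt again: taken
after or $t7, $t7, 11: $t7=12|11=15
after sub $t7, $t7, 3: $t7=15-3=12
after sub $t0, $t0, 1: $t0=2-1=1
cmp $t0, 0  (cmp 1,0)
bgt again: taken
after or $t7, $t7, 11: $t7=12|11=15
after sub $t7, $t7, 3: $t7=15-3=12
after sub $t0, $t0, 1: $t0=1-1=0
cmp $t0, 0  (cmp 0,0)
bgt again: not taken
halt.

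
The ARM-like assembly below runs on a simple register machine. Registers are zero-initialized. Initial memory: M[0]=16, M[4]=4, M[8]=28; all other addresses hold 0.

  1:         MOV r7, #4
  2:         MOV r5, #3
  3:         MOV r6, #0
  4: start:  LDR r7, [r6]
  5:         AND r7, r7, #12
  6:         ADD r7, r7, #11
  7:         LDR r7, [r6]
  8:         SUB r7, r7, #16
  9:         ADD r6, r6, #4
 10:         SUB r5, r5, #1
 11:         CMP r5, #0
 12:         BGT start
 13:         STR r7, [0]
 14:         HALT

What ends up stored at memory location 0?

r7=4
r5=3
r6=0
r7=M[0]=16
r7=16&12=0
r7=0+11=11
r7=M[0]=16
r7=16-16=0
r6=0+4=4
r5=3-1=2
CMP r5, #0  (cmp 2,0)
BGT start: taken
r7=M[4]=4
r7=4&12=4
r7=4+11=15
r7=M[4]=4
r7=4-16=-12
r6=4+4=8
r5=2-1=1
CMP r5, #0  (cmp 1,0)
BGT start: taken
r7=M[8]=28
r7=28&12=12
r7=12+11=23
r7=M[8]=28
r7=28-16=12
r6=8+4=12
r5=1-1=0
CMP r5, #0  (cmp 0,0)
BGT start: not taken
STR r7, [0] → M[0]=12
halt.

12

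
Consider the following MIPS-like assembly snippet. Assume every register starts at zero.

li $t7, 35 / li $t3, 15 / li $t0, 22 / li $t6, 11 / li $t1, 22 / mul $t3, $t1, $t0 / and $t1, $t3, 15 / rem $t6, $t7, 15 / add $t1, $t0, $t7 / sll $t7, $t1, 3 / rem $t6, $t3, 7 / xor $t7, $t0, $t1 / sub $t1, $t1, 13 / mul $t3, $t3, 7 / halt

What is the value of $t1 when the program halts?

after li $t7, 35: $t7=35
after li $t3, 15: $t3=15
after li $t0, 22: $t0=22
after li $t6, 11: $t6=11
after li $t1, 22: $t1=22
after mul $t3, $t1, $t0: $t3=22*22=484
after and $t1, $t3, 15: $t1=484&15=4
after rem $t6, $t7, 15: $t6=35%15=5
after add $t1, $t0, $t7: $t1=22+35=57
after sll $t7, $t1, 3: $t7=57<<3=456
after rem $t6, $t3, 7: $t6=484%7=1
after xor $t7, $t0, $t1: $t7=22^57=47
after sub $t1, $t1, 13: $t1=57-13=44
after mul $t3, $t3, 7: $t3=484*7=3388
halt.

44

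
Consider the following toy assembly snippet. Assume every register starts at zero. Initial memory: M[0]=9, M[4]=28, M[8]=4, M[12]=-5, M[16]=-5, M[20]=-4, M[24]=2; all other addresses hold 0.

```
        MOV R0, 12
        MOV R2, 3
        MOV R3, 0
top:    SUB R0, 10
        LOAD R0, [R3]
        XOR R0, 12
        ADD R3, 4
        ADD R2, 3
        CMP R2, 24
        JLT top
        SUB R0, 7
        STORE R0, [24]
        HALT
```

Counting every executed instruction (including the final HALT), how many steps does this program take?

55

after MOV R0, 12: R0=12
after MOV R2, 3: R2=3
after MOV R3, 0: R3=0
after SUB R0, 10: R0=12-10=2
after LOAD R0, [R3]: R0=M[0]=9
after XOR R0, 12: R0=9^12=5
after ADD R3, 4: R3=0+4=4
after ADD R2, 3: R2=3+3=6
CMP R2, 24  (cmp 6,24)
JLT top: taken
after SUB R0, 10: R0=5-10=-5
after LOAD R0, [R3]: R0=M[4]=28
after XOR R0, 12: R0=28^12=16
after ADD R3, 4: R3=4+4=8
after ADD R2, 3: R2=6+3=9
CMP R2, 24  (cmp 9,24)
JLT top: taken
after SUB R0, 10: R0=16-10=6
after LOAD R0, [R3]: R0=M[8]=4
after XOR R0, 12: R0=4^12=8
after ADD R3, 4: R3=8+4=12
after ADD R2, 3: R2=9+3=12
CMP R2, 24  (cmp 12,24)
JLT top: taken
after SUB R0, 10: R0=8-10=-2
after LOAD R0, [R3]: R0=M[12]=-5
after XOR R0, 12: R0=(-5)^12=-9
after ADD R3, 4: R3=12+4=16
after ADD R2, 3: R2=12+3=15
CMP R2, 24  (cmp 15,24)
JLT top: taken
after SUB R0, 10: R0=(-9)-10=-19
after LOAD R0, [R3]: R0=M[16]=-5
after XOR R0, 12: R0=(-5)^12=-9
after ADD R3, 4: R3=16+4=20
after ADD R2, 3: R2=15+3=18
CMP R2, 24  (cmp 18,24)
JLT top: taken
after SUB R0, 10: R0=(-9)-10=-19
after LOAD R0, [R3]: R0=M[20]=-4
after XOR R0, 12: R0=(-4)^12=-16
after ADD R3, 4: R3=20+4=24
after ADD R2, 3: R2=18+3=21
CMP R2, 24  (cmp 21,24)
JLT top: taken
after SUB R0, 10: R0=(-16)-10=-26
after LOAD R0, [R3]: R0=M[24]=2
after XOR R0, 12: R0=2^12=14
after ADD R3, 4: R3=24+4=28
after ADD R2, 3: R2=21+3=24
CMP R2, 24  (cmp 24,24)
JLT top: not taken
after SUB R0, 7: R0=14-7=7
STORE R0, [24] → M[24]=7
halt.
Total executed instructions: 55.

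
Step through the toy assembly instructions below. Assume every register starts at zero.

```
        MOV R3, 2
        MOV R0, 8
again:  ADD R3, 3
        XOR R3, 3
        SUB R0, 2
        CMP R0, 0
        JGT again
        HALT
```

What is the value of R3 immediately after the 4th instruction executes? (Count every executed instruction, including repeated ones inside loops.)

R3=2
R0=8
R3=2+3=5
R3=5^3=6
After step 4: R3 = 6.

6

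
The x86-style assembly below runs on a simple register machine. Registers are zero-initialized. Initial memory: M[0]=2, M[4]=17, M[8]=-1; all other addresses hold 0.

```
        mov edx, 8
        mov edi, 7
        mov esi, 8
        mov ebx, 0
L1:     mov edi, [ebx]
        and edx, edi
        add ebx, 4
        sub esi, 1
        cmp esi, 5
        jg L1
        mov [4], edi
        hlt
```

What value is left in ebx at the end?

mov edx, 8 → edx=8
mov edi, 7 → edi=7
mov esi, 8 → esi=8
mov ebx, 0 → ebx=0
mov edi, [ebx] → edi=M[0]=2
and edx, edi → edx=8&2=0
add ebx, 4 → ebx=0+4=4
sub esi, 1 → esi=8-1=7
cmp esi, 5  (cmp 7,5)
jg L1: taken
mov edi, [ebx] → edi=M[4]=17
and edx, edi → edx=0&17=0
add ebx, 4 → ebx=4+4=8
sub esi, 1 → esi=7-1=6
cmp esi, 5  (cmp 6,5)
jg L1: taken
mov edi, [ebx] → edi=M[8]=-1
and edx, edi → edx=0&(-1)=0
add ebx, 4 → ebx=8+4=12
sub esi, 1 → esi=6-1=5
cmp esi, 5  (cmp 5,5)
jg L1: not taken
mov [4], edi → M[4]=-1
halt.

12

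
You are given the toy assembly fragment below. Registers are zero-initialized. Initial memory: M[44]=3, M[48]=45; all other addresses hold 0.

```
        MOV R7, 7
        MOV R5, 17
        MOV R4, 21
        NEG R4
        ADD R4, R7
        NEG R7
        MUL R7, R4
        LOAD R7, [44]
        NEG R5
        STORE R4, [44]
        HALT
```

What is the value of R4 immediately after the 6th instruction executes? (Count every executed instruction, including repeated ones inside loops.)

after MOV R7, 7: R7=7
after MOV R5, 17: R5=17
after MOV R4, 21: R4=21
after NEG R4: R4=-(21)=-21
after ADD R4, R7: R4=(-21)+7=-14
after NEG R7: R7=-(7)=-7
After step 6: R4 = -14.

-14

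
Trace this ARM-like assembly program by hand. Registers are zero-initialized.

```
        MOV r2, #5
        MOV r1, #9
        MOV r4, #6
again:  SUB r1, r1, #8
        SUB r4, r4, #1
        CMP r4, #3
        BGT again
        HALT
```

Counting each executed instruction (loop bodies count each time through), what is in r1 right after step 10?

-7

r2=5
r1=9
r4=6
r1=9-8=1
r4=6-1=5
CMP r4, #3  (cmp 5,3)
BGT again: taken
r1=1-8=-7
r4=5-1=4
CMP r4, #3  (cmp 4,3)
After step 10: r1 = -7.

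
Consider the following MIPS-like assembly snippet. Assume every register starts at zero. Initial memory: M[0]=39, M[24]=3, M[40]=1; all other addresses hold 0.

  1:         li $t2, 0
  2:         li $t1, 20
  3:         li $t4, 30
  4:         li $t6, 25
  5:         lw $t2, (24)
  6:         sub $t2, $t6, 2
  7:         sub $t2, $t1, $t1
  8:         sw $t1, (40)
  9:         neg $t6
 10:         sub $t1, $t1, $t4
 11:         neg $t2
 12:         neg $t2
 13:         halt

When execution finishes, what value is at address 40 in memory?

li $t2, 0 → $t2=0
li $t1, 20 → $t1=20
li $t4, 30 → $t4=30
li $t6, 25 → $t6=25
lw $t2, (24) → $t2=M[24]=3
sub $t2, $t6, 2 → $t2=25-2=23
sub $t2, $t1, $t1 → $t2=20-20=0
sw $t1, (40) → M[40]=20
neg $t6 → $t6=-(25)=-25
sub $t1, $t1, $t4 → $t1=20-30=-10
neg $t2 → $t2=-(0)=0
neg $t2 → $t2=-(0)=0
halt.

20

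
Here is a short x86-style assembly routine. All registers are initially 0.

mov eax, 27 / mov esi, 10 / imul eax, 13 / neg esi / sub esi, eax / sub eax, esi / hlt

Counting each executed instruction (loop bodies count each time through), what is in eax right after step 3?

351

after mov eax, 27: eax=27
after mov esi, 10: esi=10
after imul eax, 13: eax=27*13=351
After step 3: eax = 351.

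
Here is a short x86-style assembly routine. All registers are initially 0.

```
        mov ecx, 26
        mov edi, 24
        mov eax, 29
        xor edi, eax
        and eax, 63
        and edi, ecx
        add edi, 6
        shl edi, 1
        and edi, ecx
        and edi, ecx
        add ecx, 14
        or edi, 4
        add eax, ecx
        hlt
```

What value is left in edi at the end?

12

mov ecx, 26 → ecx=26
mov edi, 24 → edi=24
mov eax, 29 → eax=29
xor edi, eax → edi=24^29=5
and eax, 63 → eax=29&63=29
and edi, ecx → edi=5&26=0
add edi, 6 → edi=0+6=6
shl edi, 1 → edi=6<<1=12
and edi, ecx → edi=12&26=8
and edi, ecx → edi=8&26=8
add ecx, 14 → ecx=26+14=40
or edi, 4 → edi=8|4=12
add eax, ecx → eax=29+40=69
halt.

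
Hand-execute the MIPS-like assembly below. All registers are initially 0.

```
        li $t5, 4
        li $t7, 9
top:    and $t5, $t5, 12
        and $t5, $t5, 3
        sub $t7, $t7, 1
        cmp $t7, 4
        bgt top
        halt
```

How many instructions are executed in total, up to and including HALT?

28

li $t5, 4 → $t5=4
li $t7, 9 → $t7=9
and $t5, $t5, 12 → $t5=4&12=4
and $t5, $t5, 3 → $t5=4&3=0
sub $t7, $t7, 1 → $t7=9-1=8
cmp $t7, 4  (cmp 8,4)
bgt top: taken
and $t5, $t5, 12 → $t5=0&12=0
and $t5, $t5, 3 → $t5=0&3=0
sub $t7, $t7, 1 → $t7=8-1=7
cmp $t7, 4  (cmp 7,4)
bgt top: taken
and $t5, $t5, 12 → $t5=0&12=0
and $t5, $t5, 3 → $t5=0&3=0
sub $t7, $t7, 1 → $t7=7-1=6
cmp $t7, 4  (cmp 6,4)
bgt top: taken
and $t5, $t5, 12 → $t5=0&12=0
and $t5, $t5, 3 → $t5=0&3=0
sub $t7, $t7, 1 → $t7=6-1=5
cmp $t7, 4  (cmp 5,4)
bgt top: taken
and $t5, $t5, 12 → $t5=0&12=0
and $t5, $t5, 3 → $t5=0&3=0
sub $t7, $t7, 1 → $t7=5-1=4
cmp $t7, 4  (cmp 4,4)
bgt top: not taken
halt.
Total executed instructions: 28.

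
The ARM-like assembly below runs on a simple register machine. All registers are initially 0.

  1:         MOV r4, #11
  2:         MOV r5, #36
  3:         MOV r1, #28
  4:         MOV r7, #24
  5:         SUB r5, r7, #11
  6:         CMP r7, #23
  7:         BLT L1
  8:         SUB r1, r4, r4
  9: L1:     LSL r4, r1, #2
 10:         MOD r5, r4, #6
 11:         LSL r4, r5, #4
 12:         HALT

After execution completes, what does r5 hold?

0

MOV r4, #11 → r4=11
MOV r5, #36 → r5=36
MOV r1, #28 → r1=28
MOV r7, #24 → r7=24
SUB r5, r7, #11 → r5=24-11=13
CMP r7, #23  (cmp 24,23)
BLT L1: not taken
SUB r1, r4, r4 → r1=11-11=0
LSL r4, r1, #2 → r4=0<<2=0
MOD r5, r4, #6 → r5=0%6=0
LSL r4, r5, #4 → r4=0<<4=0
halt.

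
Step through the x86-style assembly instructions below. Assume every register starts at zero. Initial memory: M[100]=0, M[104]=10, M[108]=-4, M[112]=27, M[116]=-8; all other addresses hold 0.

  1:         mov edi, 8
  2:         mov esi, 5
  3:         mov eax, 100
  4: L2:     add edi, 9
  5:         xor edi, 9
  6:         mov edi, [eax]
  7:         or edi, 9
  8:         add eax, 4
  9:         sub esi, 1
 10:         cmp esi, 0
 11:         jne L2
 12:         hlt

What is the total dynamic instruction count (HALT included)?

after mov edi, 8: edi=8
after mov esi, 5: esi=5
after mov eax, 100: eax=100
after add edi, 9: edi=8+9=17
after xor edi, 9: edi=17^9=24
after mov edi, [eax]: edi=M[100]=0
after or edi, 9: edi=0|9=9
after add eax, 4: eax=100+4=104
after sub esi, 1: esi=5-1=4
cmp esi, 0  (cmp 4,0)
jne L2: taken
after add edi, 9: edi=9+9=18
after xor edi, 9: edi=18^9=27
after mov edi, [eax]: edi=M[104]=10
after or edi, 9: edi=10|9=11
after add eax, 4: eax=104+4=108
after sub esi, 1: esi=4-1=3
cmp esi, 0  (cmp 3,0)
jne L2: taken
after add edi, 9: edi=11+9=20
after xor edi, 9: edi=20^9=29
after mov edi, [eax]: edi=M[108]=-4
after or edi, 9: edi=(-4)|9=-3
after add eax, 4: eax=108+4=112
after sub esi, 1: esi=3-1=2
cmp esi, 0  (cmp 2,0)
jne L2: taken
after add edi, 9: edi=(-3)+9=6
after xor edi, 9: edi=6^9=15
after mov edi, [eax]: edi=M[112]=27
after or edi, 9: edi=27|9=27
after add eax, 4: eax=112+4=116
after sub esi, 1: esi=2-1=1
cmp esi, 0  (cmp 1,0)
jne L2: taken
after add edi, 9: edi=27+9=36
after xor edi, 9: edi=36^9=45
after mov edi, [eax]: edi=M[116]=-8
after or edi, 9: edi=(-8)|9=-7
after add eax, 4: eax=116+4=120
after sub esi, 1: esi=1-1=0
cmp esi, 0  (cmp 0,0)
jne L2: not taken
halt.
Total executed instructions: 44.

44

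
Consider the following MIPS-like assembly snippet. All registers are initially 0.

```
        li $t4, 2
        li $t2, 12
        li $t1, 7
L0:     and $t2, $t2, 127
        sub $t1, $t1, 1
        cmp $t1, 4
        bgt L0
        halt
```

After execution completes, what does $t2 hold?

12

li $t4, 2 → $t4=2
li $t2, 12 → $t2=12
li $t1, 7 → $t1=7
and $t2, $t2, 127 → $t2=12&127=12
sub $t1, $t1, 1 → $t1=7-1=6
cmp $t1, 4  (cmp 6,4)
bgt L0: taken
and $t2, $t2, 127 → $t2=12&127=12
sub $t1, $t1, 1 → $t1=6-1=5
cmp $t1, 4  (cmp 5,4)
bgt L0: taken
and $t2, $t2, 127 → $t2=12&127=12
sub $t1, $t1, 1 → $t1=5-1=4
cmp $t1, 4  (cmp 4,4)
bgt L0: not taken
halt.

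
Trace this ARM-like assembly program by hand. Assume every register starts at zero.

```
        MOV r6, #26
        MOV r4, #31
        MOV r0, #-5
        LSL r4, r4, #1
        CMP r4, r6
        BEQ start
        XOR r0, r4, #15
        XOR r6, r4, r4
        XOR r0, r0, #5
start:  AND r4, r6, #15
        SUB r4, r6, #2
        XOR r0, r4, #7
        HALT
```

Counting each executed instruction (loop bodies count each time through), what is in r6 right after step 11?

after MOV r6, #26: r6=26
after MOV r4, #31: r4=31
after MOV r0, #-5: r0=-5
after LSL r4, r4, #1: r4=31<<1=62
CMP r4, r6  (cmp 62,26)
BEQ start: not taken
after XOR r0, r4, #15: r0=62^15=49
after XOR r6, r4, r4: r6=62^62=0
after XOR r0, r0, #5: r0=49^5=52
after AND r4, r6, #15: r4=0&15=0
after SUB r4, r6, #2: r4=0-2=-2
After step 11: r6 = 0.

0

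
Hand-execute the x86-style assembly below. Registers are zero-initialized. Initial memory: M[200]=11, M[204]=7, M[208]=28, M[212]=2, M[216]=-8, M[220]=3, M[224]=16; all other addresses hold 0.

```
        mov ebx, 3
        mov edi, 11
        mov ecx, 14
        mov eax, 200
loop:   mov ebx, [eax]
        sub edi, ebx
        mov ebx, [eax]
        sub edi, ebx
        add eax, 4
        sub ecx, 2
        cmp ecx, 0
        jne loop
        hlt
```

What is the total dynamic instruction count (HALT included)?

61

ebx=3
edi=11
ecx=14
eax=200
ebx=M[200]=11
edi=11-11=0
ebx=M[200]=11
edi=0-11=-11
eax=200+4=204
ecx=14-2=12
cmp ecx, 0  (cmp 12,0)
jne loop: taken
ebx=M[204]=7
edi=(-11)-7=-18
ebx=M[204]=7
edi=(-18)-7=-25
eax=204+4=208
ecx=12-2=10
cmp ecx, 0  (cmp 10,0)
jne loop: taken
ebx=M[208]=28
edi=(-25)-28=-53
ebx=M[208]=28
edi=(-53)-28=-81
eax=208+4=212
ecx=10-2=8
cmp ecx, 0  (cmp 8,0)
jne loop: taken
ebx=M[212]=2
edi=(-81)-2=-83
ebx=M[212]=2
edi=(-83)-2=-85
eax=212+4=216
ecx=8-2=6
cmp ecx, 0  (cmp 6,0)
jne loop: taken
ebx=M[216]=-8
edi=(-85)-(-8)=-77
ebx=M[216]=-8
edi=(-77)-(-8)=-69
eax=216+4=220
ecx=6-2=4
cmp ecx, 0  (cmp 4,0)
jne loop: taken
ebx=M[220]=3
edi=(-69)-3=-72
ebx=M[220]=3
edi=(-72)-3=-75
eax=220+4=224
ecx=4-2=2
cmp ecx, 0  (cmp 2,0)
jne loop: taken
ebx=M[224]=16
edi=(-75)-16=-91
ebx=M[224]=16
edi=(-91)-16=-107
eax=224+4=228
ecx=2-2=0
cmp ecx, 0  (cmp 0,0)
jne loop: not taken
halt.
Total executed instructions: 61.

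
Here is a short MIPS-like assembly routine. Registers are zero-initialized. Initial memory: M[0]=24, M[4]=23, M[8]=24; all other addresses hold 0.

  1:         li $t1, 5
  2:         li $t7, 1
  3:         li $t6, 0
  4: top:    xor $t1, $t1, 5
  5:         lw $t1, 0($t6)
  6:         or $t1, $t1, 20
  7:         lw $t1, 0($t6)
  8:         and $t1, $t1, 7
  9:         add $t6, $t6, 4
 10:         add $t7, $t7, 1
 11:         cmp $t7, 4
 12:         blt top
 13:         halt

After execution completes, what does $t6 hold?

li $t1, 5 → $t1=5
li $t7, 1 → $t7=1
li $t6, 0 → $t6=0
xor $t1, $t1, 5 → $t1=5^5=0
lw $t1, 0($t6) → $t1=M[0]=24
or $t1, $t1, 20 → $t1=24|20=28
lw $t1, 0($t6) → $t1=M[0]=24
and $t1, $t1, 7 → $t1=24&7=0
add $t6, $t6, 4 → $t6=0+4=4
add $t7, $t7, 1 → $t7=1+1=2
cmp $t7, 4  (cmp 2,4)
blt top: taken
xor $t1, $t1, 5 → $t1=0^5=5
lw $t1, 0($t6) → $t1=M[4]=23
or $t1, $t1, 20 → $t1=23|20=23
lw $t1, 0($t6) → $t1=M[4]=23
and $t1, $t1, 7 → $t1=23&7=7
add $t6, $t6, 4 → $t6=4+4=8
add $t7, $t7, 1 → $t7=2+1=3
cmp $t7, 4  (cmp 3,4)
blt top: taken
xor $t1, $t1, 5 → $t1=7^5=2
lw $t1, 0($t6) → $t1=M[8]=24
or $t1, $t1, 20 → $t1=24|20=28
lw $t1, 0($t6) → $t1=M[8]=24
and $t1, $t1, 7 → $t1=24&7=0
add $t6, $t6, 4 → $t6=8+4=12
add $t7, $t7, 1 → $t7=3+1=4
cmp $t7, 4  (cmp 4,4)
blt top: not taken
halt.

12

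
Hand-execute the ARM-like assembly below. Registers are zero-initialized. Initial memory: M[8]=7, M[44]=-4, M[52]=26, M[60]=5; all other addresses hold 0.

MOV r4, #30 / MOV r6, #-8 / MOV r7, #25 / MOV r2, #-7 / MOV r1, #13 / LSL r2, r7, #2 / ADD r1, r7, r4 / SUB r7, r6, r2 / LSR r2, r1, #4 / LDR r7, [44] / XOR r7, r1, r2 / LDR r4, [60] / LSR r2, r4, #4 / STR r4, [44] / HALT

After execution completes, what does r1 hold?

r4=30
r6=-8
r7=25
r2=-7
r1=13
r2=25<<2=100
r1=25+30=55
r7=(-8)-100=-108
r2=55>>4=3
r7=M[44]=-4
r7=55^3=52
r4=M[60]=5
r2=5>>4=0
STR r4, [44] → M[44]=5
halt.

55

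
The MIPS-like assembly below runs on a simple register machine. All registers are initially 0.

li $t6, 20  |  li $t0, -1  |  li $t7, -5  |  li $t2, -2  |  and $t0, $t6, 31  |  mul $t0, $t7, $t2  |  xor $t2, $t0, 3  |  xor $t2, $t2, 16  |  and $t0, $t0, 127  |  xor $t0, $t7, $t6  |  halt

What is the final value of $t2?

$t6=20
$t0=-1
$t7=-5
$t2=-2
$t0=20&31=20
$t0=(-5)*(-2)=10
$t2=10^3=9
$t2=9^16=25
$t0=10&127=10
$t0=(-5)^20=-17
halt.

25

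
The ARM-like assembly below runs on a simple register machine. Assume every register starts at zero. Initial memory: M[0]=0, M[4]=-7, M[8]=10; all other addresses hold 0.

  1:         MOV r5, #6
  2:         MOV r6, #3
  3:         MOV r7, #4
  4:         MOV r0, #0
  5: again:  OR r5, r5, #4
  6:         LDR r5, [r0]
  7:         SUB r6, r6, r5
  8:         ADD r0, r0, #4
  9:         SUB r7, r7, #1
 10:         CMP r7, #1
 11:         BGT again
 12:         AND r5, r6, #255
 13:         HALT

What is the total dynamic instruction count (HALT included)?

MOV r5, #6 → r5=6
MOV r6, #3 → r6=3
MOV r7, #4 → r7=4
MOV r0, #0 → r0=0
OR r5, r5, #4 → r5=6|4=6
LDR r5, [r0] → r5=M[0]=0
SUB r6, r6, r5 → r6=3-0=3
ADD r0, r0, #4 → r0=0+4=4
SUB r7, r7, #1 → r7=4-1=3
CMP r7, #1  (cmp 3,1)
BGT again: taken
OR r5, r5, #4 → r5=0|4=4
LDR r5, [r0] → r5=M[4]=-7
SUB r6, r6, r5 → r6=3-(-7)=10
ADD r0, r0, #4 → r0=4+4=8
SUB r7, r7, #1 → r7=3-1=2
CMP r7, #1  (cmp 2,1)
BGT again: taken
OR r5, r5, #4 → r5=(-7)|4=-3
LDR r5, [r0] → r5=M[8]=10
SUB r6, r6, r5 → r6=10-10=0
ADD r0, r0, #4 → r0=8+4=12
SUB r7, r7, #1 → r7=2-1=1
CMP r7, #1  (cmp 1,1)
BGT again: not taken
AND r5, r6, #255 → r5=0&255=0
halt.
Total executed instructions: 27.

27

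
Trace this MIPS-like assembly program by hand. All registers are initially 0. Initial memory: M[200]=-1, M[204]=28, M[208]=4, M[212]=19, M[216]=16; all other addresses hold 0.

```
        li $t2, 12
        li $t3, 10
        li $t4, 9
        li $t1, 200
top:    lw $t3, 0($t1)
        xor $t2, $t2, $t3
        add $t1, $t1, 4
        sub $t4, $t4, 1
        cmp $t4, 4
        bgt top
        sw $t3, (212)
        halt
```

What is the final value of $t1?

$t2=12
$t3=10
$t4=9
$t1=200
$t3=M[200]=-1
$t2=12^(-1)=-13
$t1=200+4=204
$t4=9-1=8
cmp $t4, 4  (cmp 8,4)
bgt top: taken
$t3=M[204]=28
$t2=(-13)^28=-17
$t1=204+4=208
$t4=8-1=7
cmp $t4, 4  (cmp 7,4)
bgt top: taken
$t3=M[208]=4
$t2=(-17)^4=-21
$t1=208+4=212
$t4=7-1=6
cmp $t4, 4  (cmp 6,4)
bgt top: taken
$t3=M[212]=19
$t2=(-21)^19=-8
$t1=212+4=216
$t4=6-1=5
cmp $t4, 4  (cmp 5,4)
bgt top: taken
$t3=M[216]=16
$t2=(-8)^16=-24
$t1=216+4=220
$t4=5-1=4
cmp $t4, 4  (cmp 4,4)
bgt top: not taken
sw $t3, (212) → M[212]=16
halt.

220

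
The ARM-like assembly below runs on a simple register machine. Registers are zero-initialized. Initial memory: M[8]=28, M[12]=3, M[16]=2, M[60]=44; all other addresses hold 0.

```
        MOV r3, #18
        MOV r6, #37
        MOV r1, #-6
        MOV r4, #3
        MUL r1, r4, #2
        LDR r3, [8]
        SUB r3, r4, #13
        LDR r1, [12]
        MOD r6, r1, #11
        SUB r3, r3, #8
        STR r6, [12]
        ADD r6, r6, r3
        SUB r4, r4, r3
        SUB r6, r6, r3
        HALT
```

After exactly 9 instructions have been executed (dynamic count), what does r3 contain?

r3=18
r6=37
r1=-6
r4=3
r1=3*2=6
r3=M[8]=28
r3=3-13=-10
r1=M[12]=3
r6=3%11=3
After step 9: r3 = -10.

-10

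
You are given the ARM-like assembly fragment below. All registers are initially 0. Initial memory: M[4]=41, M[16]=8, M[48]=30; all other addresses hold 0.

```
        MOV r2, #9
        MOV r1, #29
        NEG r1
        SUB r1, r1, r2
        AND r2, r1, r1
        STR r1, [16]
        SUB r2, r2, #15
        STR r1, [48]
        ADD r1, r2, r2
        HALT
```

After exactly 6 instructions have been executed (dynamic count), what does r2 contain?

-38

after MOV r2, #9: r2=9
after MOV r1, #29: r1=29
after NEG r1: r1=-(29)=-29
after SUB r1, r1, r2: r1=(-29)-9=-38
after AND r2, r1, r1: r2=(-38)&(-38)=-38
STR r1, [16] → M[16]=-38
After step 6: r2 = -38.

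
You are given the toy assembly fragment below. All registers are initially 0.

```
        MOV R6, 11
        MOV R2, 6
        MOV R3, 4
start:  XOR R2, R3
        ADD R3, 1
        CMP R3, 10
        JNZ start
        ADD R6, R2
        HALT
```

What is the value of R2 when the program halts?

MOV R6, 11 → R6=11
MOV R2, 6 → R2=6
MOV R3, 4 → R3=4
XOR R2, R3 → R2=6^4=2
ADD R3, 1 → R3=4+1=5
CMP R3, 10  (cmp 5,10)
JNZ start: taken
XOR R2, R3 → R2=2^5=7
ADD R3, 1 → R3=5+1=6
CMP R3, 10  (cmp 6,10)
JNZ start: taken
XOR R2, R3 → R2=7^6=1
ADD R3, 1 → R3=6+1=7
CMP R3, 10  (cmp 7,10)
JNZ start: taken
XOR R2, R3 → R2=1^7=6
ADD R3, 1 → R3=7+1=8
CMP R3, 10  (cmp 8,10)
JNZ start: taken
XOR R2, R3 → R2=6^8=14
ADD R3, 1 → R3=8+1=9
CMP R3, 10  (cmp 9,10)
JNZ start: taken
XOR R2, R3 → R2=14^9=7
ADD R3, 1 → R3=9+1=10
CMP R3, 10  (cmp 10,10)
JNZ start: not taken
ADD R6, R2 → R6=11+7=18
halt.

7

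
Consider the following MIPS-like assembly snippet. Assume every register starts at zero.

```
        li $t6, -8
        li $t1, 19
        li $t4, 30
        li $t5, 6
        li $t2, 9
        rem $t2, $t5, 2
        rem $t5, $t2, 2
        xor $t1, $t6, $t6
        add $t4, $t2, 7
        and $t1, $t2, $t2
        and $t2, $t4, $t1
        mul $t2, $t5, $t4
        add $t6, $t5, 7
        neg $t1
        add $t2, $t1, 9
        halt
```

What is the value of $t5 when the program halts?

$t6=-8
$t1=19
$t4=30
$t5=6
$t2=9
$t2=6%2=0
$t5=0%2=0
$t1=(-8)^(-8)=0
$t4=0+7=7
$t1=0&0=0
$t2=7&0=0
$t2=0*7=0
$t6=0+7=7
$t1=-(0)=0
$t2=0+9=9
halt.

0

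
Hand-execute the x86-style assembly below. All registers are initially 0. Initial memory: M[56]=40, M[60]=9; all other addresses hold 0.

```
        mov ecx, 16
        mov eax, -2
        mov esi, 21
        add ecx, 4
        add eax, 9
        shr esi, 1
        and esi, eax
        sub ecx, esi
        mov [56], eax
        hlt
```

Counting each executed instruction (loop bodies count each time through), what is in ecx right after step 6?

20

mov ecx, 16 → ecx=16
mov eax, -2 → eax=-2
mov esi, 21 → esi=21
add ecx, 4 → ecx=16+4=20
add eax, 9 → eax=(-2)+9=7
shr esi, 1 → esi=21>>1=10
After step 6: ecx = 20.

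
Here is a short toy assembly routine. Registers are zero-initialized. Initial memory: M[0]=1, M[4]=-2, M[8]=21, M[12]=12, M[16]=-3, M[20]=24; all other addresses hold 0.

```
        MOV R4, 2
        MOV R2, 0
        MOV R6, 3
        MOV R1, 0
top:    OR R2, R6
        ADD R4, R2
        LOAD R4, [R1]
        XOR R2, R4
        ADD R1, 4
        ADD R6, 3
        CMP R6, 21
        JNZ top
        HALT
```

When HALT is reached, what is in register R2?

MOV R4, 2 → R4=2
MOV R2, 0 → R2=0
MOV R6, 3 → R6=3
MOV R1, 0 → R1=0
OR R2, R6 → R2=0|3=3
ADD R4, R2 → R4=2+3=5
LOAD R4, [R1] → R4=M[0]=1
XOR R2, R4 → R2=3^1=2
ADD R1, 4 → R1=0+4=4
ADD R6, 3 → R6=3+3=6
CMP R6, 21  (cmp 6,21)
JNZ top: taken
OR R2, R6 → R2=2|6=6
ADD R4, R2 → R4=1+6=7
LOAD R4, [R1] → R4=M[4]=-2
XOR R2, R4 → R2=6^(-2)=-8
ADD R1, 4 → R1=4+4=8
ADD R6, 3 → R6=6+3=9
CMP R6, 21  (cmp 9,21)
JNZ top: taken
OR R2, R6 → R2=(-8)|9=-7
ADD R4, R2 → R4=(-2)+(-7)=-9
LOAD R4, [R1] → R4=M[8]=21
XOR R2, R4 → R2=(-7)^21=-20
ADD R1, 4 → R1=8+4=12
ADD R6, 3 → R6=9+3=12
CMP R6, 21  (cmp 12,21)
JNZ top: taken
OR R2, R6 → R2=(-20)|12=-20
ADD R4, R2 → R4=21+(-20)=1
LOAD R4, [R1] → R4=M[12]=12
XOR R2, R4 → R2=(-20)^12=-32
ADD R1, 4 → R1=12+4=16
ADD R6, 3 → R6=12+3=15
CMP R6, 21  (cmp 15,21)
JNZ top: taken
OR R2, R6 → R2=(-32)|15=-17
ADD R4, R2 → R4=12+(-17)=-5
LOAD R4, [R1] → R4=M[16]=-3
XOR R2, R4 → R2=(-17)^(-3)=18
ADD R1, 4 → R1=16+4=20
ADD R6, 3 → R6=15+3=18
CMP R6, 21  (cmp 18,21)
JNZ top: taken
OR R2, R6 → R2=18|18=18
ADD R4, R2 → R4=(-3)+18=15
LOAD R4, [R1] → R4=M[20]=24
XOR R2, R4 → R2=18^24=10
ADD R1, 4 → R1=20+4=24
ADD R6, 3 → R6=18+3=21
CMP R6, 21  (cmp 21,21)
JNZ top: not taken
halt.

10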